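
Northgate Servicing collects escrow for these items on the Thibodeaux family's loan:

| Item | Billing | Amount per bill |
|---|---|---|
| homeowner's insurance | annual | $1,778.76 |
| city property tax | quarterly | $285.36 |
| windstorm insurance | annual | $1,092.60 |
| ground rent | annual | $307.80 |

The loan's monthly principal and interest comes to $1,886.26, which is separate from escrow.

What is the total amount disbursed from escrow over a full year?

$4,320.60

Homeowner's insurance — $1,778.76
City property tax — $285.36 × 4 = $1,141.44
Windstorm insurance — $1,092.60
Ground rent — $307.80
Total annual escrow = $1,778.76 + $1,141.44 + $1,092.60 + $307.80 = $4,320.60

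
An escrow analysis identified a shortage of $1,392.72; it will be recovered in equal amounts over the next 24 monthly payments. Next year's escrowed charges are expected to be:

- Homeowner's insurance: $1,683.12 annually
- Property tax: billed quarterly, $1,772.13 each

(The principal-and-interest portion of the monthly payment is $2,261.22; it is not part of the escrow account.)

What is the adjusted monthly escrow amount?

Homeowner's insurance — $1,683.12 annually
Property tax — $1,772.13 × 4 = $7,088.52 annually
Combined annual = $1,683.12 + $7,088.52 = $8,771.64
Monthly = $8,771.64 ÷ 12 = $730.97
Shortage per month = $1,392.72 ÷ 24 = $58.03
New monthly escrow = $730.97 + $58.03 = $789.00

$789.00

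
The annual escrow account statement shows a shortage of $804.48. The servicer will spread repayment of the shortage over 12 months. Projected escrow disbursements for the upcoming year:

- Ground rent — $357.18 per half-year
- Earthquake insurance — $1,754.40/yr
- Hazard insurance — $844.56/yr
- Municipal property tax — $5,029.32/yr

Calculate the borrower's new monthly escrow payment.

$762.26

Ground rent: $357.18 × 2 = $714.36/yr
Earthquake insurance: $1,754.40/yr
Hazard insurance: $844.56/yr
Municipal property tax: $5,029.32/yr
Yearly total = $714.36 + $1,754.40 + $844.56 + $5,029.32 = $8,342.64
Monthly escrow = $8,342.64 ÷ 12 = $695.22
Shortage per month = $804.48 / 12 = $67.04
Adjusted monthly = $695.22 + $67.04 = $762.26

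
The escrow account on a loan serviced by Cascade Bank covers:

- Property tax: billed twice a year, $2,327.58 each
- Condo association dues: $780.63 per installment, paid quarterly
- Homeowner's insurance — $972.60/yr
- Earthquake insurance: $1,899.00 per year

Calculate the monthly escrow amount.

$887.44

Property tax: $2,327.58 × 2 = $4,655.16 annually
Condo association dues: $780.63 × 4 = $3,122.52 annually
Homeowner's insurance: $972.60 annually
Earthquake insurance: $1,899.00 annually
Total annual escrow = $4,655.16 + $3,122.52 + $972.60 + $1,899.00 = $10,649.28
Base monthly escrow = $10,649.28 ÷ 12 = $887.44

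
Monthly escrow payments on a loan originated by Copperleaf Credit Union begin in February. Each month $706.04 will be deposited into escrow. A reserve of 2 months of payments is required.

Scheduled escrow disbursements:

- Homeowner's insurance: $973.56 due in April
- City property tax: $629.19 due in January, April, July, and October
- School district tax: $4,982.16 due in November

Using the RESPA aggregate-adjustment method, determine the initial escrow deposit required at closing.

Cushion = 2 × $706.04 = $1,412.08
Trial balance (start $0, +$706.04 each month, − disbursements):
  Feb: +$706.04 → $706.04
  Mar: +$706.04 → $1,412.08
  Apr: +$706.04 − $1,602.75 → $515.37
  May: +$706.04 → $1,221.41
  Jun: +$706.04 → $1,927.45
  Jul: +$706.04 − $629.19 → $2,004.30
  Aug: +$706.04 → $2,710.34
  Sep: +$706.04 → $3,416.38
  Oct: +$706.04 − $629.19 → $3,493.23
  Nov: +$706.04 − $4,982.16 → -$782.89
  Dec: +$706.04 → -$76.85
  Jan: +$706.04 − $629.19 → $0.00
Lowest trial balance = -$782.89 (Nov)
Initial deposit = cushion − low point = $1,412.08 − (-$782.89) = $2,194.97

$2,194.97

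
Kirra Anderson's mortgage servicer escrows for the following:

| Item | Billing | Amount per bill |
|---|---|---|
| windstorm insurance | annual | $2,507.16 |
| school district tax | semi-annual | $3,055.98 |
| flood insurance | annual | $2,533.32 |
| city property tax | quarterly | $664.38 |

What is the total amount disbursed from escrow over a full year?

Windstorm insurance = $2,507.16 per year
School district tax = $3,055.98 × 2 = $6,111.96 per year
Flood insurance = $2,533.32 per year
City property tax = $664.38 × 4 = $2,657.52 per year
Combined annual = $2,507.16 + $6,111.96 + $2,533.32 + $2,657.52 = $13,809.96

$13,809.96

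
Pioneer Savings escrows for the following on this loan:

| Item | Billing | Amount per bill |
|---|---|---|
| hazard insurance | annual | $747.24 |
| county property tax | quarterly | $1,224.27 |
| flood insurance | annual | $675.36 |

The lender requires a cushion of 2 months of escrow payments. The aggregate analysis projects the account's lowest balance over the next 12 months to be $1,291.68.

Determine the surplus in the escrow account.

$238.40

Hazard insurance = $747.24 annually
County property tax = $1,224.27 × 4 = $4,897.08 annually
Flood insurance = $675.36 annually
Combined annual = $747.24 + $4,897.08 + $675.36 = $6,319.68
Per month = $6,319.68 / 12 = $526.64
Cushion = 2 × $526.64 = $1,053.28
Surplus = $1,291.68 − $1,053.28 = $238.40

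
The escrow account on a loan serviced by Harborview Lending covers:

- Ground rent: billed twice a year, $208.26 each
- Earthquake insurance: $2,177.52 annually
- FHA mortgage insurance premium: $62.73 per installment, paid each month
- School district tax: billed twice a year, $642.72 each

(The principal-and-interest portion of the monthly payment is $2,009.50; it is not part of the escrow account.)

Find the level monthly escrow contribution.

Ground rent — $208.26 × 2 = $416.52
Earthquake insurance — $2,177.52
FHA mortgage insurance premium — $62.73 × 12 = $752.76
School district tax — $642.72 × 2 = $1,285.44
Total annual escrow = $4,632.24
Base monthly escrow = $4,632.24 / 12 = $386.02

$386.02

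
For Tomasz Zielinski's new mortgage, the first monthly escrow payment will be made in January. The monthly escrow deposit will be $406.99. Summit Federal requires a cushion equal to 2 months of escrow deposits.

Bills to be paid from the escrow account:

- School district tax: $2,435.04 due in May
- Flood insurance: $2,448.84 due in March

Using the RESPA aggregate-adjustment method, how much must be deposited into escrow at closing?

$3,662.91

Cushion = 2 × $406.99 = $813.98
Trial balance (start $0, +$406.99 each month, − disbursements):
  Jan: +$406.99 → $406.99
  Feb: +$406.99 → $813.98
  Mar: +$406.99 − $2,448.84 → -$1,227.87
  Apr: +$406.99 → -$820.88
  May: +$406.99 − $2,435.04 → -$2,848.93
  Jun: +$406.99 → -$2,441.94
  Jul: +$406.99 → -$2,034.95
  Aug: +$406.99 → -$1,627.96
  Sep: +$406.99 → -$1,220.97
  Oct: +$406.99 → -$813.98
  Nov: +$406.99 → -$406.99
  Dec: +$406.99 → $0.00
Lowest trial balance = -$2,848.93 (May)
Initial deposit = cushion − low point = $813.98 − (-$2,848.93) = $3,662.91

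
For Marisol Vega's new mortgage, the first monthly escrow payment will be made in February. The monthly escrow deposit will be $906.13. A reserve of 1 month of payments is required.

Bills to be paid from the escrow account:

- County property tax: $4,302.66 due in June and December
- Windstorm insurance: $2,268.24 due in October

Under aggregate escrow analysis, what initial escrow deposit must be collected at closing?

$1,812.26

Cushion = 1 × $906.13 = $906.13
Trial balance (start $0, +$906.13 each month, − disbursements):
  Feb: +$906.13 → $906.13
  Mar: +$906.13 → $1,812.26
  Apr: +$906.13 → $2,718.39
  May: +$906.13 → $3,624.52
  Jun: +$906.13 − $4,302.66 → $227.99
  Jul: +$906.13 → $1,134.12
  Aug: +$906.13 → $2,040.25
  Sep: +$906.13 → $2,946.38
  Oct: +$906.13 − $2,268.24 → $1,584.27
  Nov: +$906.13 → $2,490.40
  Dec: +$906.13 − $4,302.66 → -$906.13
  Jan: +$906.13 → $0.00
Lowest trial balance = -$906.13 (Dec)
Initial deposit = cushion − low point = $906.13 − (-$906.13) = $1,812.26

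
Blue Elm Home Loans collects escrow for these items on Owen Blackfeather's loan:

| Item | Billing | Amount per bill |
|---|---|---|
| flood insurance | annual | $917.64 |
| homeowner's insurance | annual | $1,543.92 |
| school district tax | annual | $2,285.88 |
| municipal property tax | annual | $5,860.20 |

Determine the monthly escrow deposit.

Flood insurance: $917.64
Homeowner's insurance: $1,543.92
School district tax: $2,285.88
Municipal property tax: $5,860.20
Yearly total = $917.64 + $1,543.92 + $2,285.88 + $5,860.20 = $10,607.64
Per month = $10,607.64 ÷ 12 = $883.97

$883.97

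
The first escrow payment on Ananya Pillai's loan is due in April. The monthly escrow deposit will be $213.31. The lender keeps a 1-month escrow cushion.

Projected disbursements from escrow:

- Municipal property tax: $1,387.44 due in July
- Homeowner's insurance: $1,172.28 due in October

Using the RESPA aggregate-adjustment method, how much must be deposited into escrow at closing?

$1,279.86

Cushion = 1 × $213.31 = $213.31
Trial balance (start $0, +$213.31 each month, − disbursements):
  Apr: +$213.31 → $213.31
  May: +$213.31 → $426.62
  Jun: +$213.31 → $639.93
  Jul: +$213.31 − $1,387.44 → -$534.20
  Aug: +$213.31 → -$320.89
  Sep: +$213.31 → -$107.58
  Oct: +$213.31 − $1,172.28 → -$1,066.55
  Nov: +$213.31 → -$853.24
  Dec: +$213.31 → -$639.93
  Jan: +$213.31 → -$426.62
  Feb: +$213.31 → -$213.31
  Mar: +$213.31 → $0.00
Lowest trial balance = -$1,066.55 (Oct)
Initial deposit = cushion − low point = $213.31 − (-$1,066.55) = $1,279.86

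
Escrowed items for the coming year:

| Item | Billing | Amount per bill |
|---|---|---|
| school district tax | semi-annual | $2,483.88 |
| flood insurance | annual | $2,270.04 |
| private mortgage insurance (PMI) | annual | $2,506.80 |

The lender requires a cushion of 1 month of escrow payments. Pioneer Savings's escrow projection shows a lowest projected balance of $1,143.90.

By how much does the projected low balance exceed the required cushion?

$331.85

School district tax: $2,483.88 × 2 = $4,967.76 annually
Flood insurance: $2,270.04 annually
Private mortgage insurance (PMI): $2,506.80 annually
Yearly total = $9,744.60
Per month = $9,744.60 / 12 = $812.05
Required cushion = 1 × $812.05 = $812.05
Surplus = $1,143.90 − $812.05 = $331.85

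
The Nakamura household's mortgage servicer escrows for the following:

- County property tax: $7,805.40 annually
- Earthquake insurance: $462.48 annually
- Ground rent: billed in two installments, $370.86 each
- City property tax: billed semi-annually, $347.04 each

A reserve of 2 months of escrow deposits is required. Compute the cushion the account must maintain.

County property tax: $7,805.40 annually
Earthquake insurance: $462.48 annually
Ground rent: $370.86 × 2 = $741.72 annually
City property tax: $347.04 × 2 = $694.08 annually
Yearly total = $7,805.40 + $462.48 + $741.72 + $694.08 = $9,703.68
Per month = $9,703.68 / 12 = $808.64
Required cushion = 2 × $808.64 = $1,617.28

$1,617.28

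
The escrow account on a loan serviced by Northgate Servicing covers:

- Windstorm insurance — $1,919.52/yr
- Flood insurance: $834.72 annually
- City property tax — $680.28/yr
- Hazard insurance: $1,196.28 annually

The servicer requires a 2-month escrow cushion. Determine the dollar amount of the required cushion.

$771.80

Windstorm insurance — $1,919.52 per year
Flood insurance — $834.72 per year
City property tax — $680.28 per year
Hazard insurance — $1,196.28 per year
Annual escrow total = $1,919.52 + $834.72 + $680.28 + $1,196.28 = $4,630.80
Per month = $4,630.80 / 12 = $385.90
Reserve = 2 × $385.90 = $771.80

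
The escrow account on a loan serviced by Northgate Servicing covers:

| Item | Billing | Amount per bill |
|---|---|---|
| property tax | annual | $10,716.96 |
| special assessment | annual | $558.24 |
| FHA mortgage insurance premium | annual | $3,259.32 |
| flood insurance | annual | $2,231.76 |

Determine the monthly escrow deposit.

Property tax — $10,716.96
Special assessment — $558.24
FHA mortgage insurance premium — $3,259.32
Flood insurance — $2,231.76
Yearly total = $16,766.28
Monthly escrow = $16,766.28 / 12 = $1,397.19

$1,397.19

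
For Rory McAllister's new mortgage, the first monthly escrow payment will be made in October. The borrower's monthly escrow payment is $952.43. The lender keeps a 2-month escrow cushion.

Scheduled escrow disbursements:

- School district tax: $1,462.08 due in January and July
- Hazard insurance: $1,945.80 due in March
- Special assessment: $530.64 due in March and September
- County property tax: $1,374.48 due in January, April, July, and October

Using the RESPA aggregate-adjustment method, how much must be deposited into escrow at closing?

$3,299.81

Cushion = 2 × $952.43 = $1,904.86
Trial balance (start $0, +$952.43 each month, − disbursements):
  Oct: +$952.43 − $1,374.48 → -$422.05
  Nov: +$952.43 → $530.38
  Dec: +$952.43 → $1,482.81
  Jan: +$952.43 − $2,836.56 → -$401.32
  Feb: +$952.43 → $551.11
  Mar: +$952.43 − $2,476.44 → -$972.90
  Apr: +$952.43 − $1,374.48 → -$1,394.95
  May: +$952.43 → -$442.52
  Jun: +$952.43 → $509.91
  Jul: +$952.43 − $2,836.56 → -$1,374.22
  Aug: +$952.43 → -$421.79
  Sep: +$952.43 − $530.64 → $0.00
Lowest trial balance = -$1,394.95 (Apr)
Initial deposit = cushion − low point = $1,904.86 − (-$1,394.95) = $3,299.81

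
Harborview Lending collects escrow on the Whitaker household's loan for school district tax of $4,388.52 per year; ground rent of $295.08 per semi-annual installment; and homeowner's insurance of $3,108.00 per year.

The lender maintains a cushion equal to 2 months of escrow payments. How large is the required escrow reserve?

$1,347.78

School district tax = $4,388.52
Ground rent = $295.08 × 2 = $590.16
Homeowner's insurance = $3,108.00
Total annual escrow = $4,388.52 + $590.16 + $3,108.00 = $8,086.68
Monthly = $8,086.68 / 12 = $673.89
Required cushion = 2 × $673.89 = $1,347.78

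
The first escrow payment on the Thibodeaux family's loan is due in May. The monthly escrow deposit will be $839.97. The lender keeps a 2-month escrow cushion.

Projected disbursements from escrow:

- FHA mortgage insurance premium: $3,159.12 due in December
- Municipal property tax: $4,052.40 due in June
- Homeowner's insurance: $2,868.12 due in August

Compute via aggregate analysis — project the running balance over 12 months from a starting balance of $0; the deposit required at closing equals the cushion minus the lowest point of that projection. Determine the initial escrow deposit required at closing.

$5,240.58

Cushion = 2 × $839.97 = $1,679.94
Trial balance (start $0, +$839.97 each month, − disbursements):
  May: +$839.97 → $839.97
  Jun: +$839.97 − $4,052.40 → -$2,372.46
  Jul: +$839.97 → -$1,532.49
  Aug: +$839.97 − $2,868.12 → -$3,560.64
  Sep: +$839.97 → -$2,720.67
  Oct: +$839.97 → -$1,880.70
  Nov: +$839.97 → -$1,040.73
  Dec: +$839.97 − $3,159.12 → -$3,359.88
  Jan: +$839.97 → -$2,519.91
  Feb: +$839.97 → -$1,679.94
  Mar: +$839.97 → -$839.97
  Apr: +$839.97 → $0.00
Lowest trial balance = -$3,560.64 (Aug)
Initial deposit = cushion − low point = $1,679.94 − (-$3,560.64) = $5,240.58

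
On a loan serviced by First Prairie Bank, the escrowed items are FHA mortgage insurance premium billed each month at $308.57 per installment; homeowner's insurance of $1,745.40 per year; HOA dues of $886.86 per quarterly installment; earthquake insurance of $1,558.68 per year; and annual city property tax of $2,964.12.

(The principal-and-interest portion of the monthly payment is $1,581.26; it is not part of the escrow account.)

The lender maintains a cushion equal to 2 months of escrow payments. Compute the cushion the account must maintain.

FHA mortgage insurance premium: $308.57 × 12 = $3,702.84 annually
Homeowner's insurance: $1,745.40 annually
HOA dues: $886.86 × 4 = $3,547.44 annually
Earthquake insurance: $1,558.68 annually
City property tax: $2,964.12 annually
Annual escrow total = $3,702.84 + $1,745.40 + $3,547.44 + $1,558.68 + $2,964.12 = $13,518.48
Monthly = $13,518.48 ÷ 12 = $1,126.54
Cushion = 2 × $1,126.54 = $2,253.08

$2,253.08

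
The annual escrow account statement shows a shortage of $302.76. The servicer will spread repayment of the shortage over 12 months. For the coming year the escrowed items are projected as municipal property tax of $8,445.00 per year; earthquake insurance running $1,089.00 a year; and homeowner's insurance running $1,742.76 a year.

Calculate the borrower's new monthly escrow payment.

$964.96

Municipal property tax — $8,445.00/yr
Earthquake insurance — $1,089.00/yr
Homeowner's insurance — $1,742.76/yr
Combined annual = $8,445.00 + $1,089.00 + $1,742.76 = $11,276.76
Monthly escrow = $11,276.76 / 12 = $939.73
Shortage per month = $302.76 / 12 = $25.23
New monthly escrow = $939.73 + $25.23 = $964.96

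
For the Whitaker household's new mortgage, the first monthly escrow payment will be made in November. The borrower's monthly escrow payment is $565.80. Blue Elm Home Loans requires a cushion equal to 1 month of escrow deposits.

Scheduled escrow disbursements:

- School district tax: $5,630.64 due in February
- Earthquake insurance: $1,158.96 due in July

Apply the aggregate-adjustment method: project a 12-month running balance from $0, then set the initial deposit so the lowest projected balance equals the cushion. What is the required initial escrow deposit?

Cushion = 1 × $565.80 = $565.80
Trial balance (start $0, +$565.80 each month, − disbursements):
  Nov: +$565.80 → $565.80
  Dec: +$565.80 → $1,131.60
  Jan: +$565.80 → $1,697.40
  Feb: +$565.80 − $5,630.64 → -$3,367.44
  Mar: +$565.80 → -$2,801.64
  Apr: +$565.80 → -$2,235.84
  May: +$565.80 → -$1,670.04
  Jun: +$565.80 → -$1,104.24
  Jul: +$565.80 − $1,158.96 → -$1,697.40
  Aug: +$565.80 → -$1,131.60
  Sep: +$565.80 → -$565.80
  Oct: +$565.80 → $0.00
Lowest trial balance = -$3,367.44 (Feb)
Initial deposit = cushion − low point = $565.80 − (-$3,367.44) = $3,933.24

$3,933.24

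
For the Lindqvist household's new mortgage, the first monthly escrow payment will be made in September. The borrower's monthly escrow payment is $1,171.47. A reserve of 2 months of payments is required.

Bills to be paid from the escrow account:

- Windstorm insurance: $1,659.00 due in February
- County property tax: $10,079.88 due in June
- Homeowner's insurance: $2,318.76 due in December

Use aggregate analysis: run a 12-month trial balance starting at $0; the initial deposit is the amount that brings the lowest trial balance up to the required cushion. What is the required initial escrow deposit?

$4,685.88

Cushion = 2 × $1,171.47 = $2,342.94
Trial balance (start $0, +$1,171.47 each month, − disbursements):
  Sep: +$1,171.47 → $1,171.47
  Oct: +$1,171.47 → $2,342.94
  Nov: +$1,171.47 → $3,514.41
  Dec: +$1,171.47 − $2,318.76 → $2,367.12
  Jan: +$1,171.47 → $3,538.59
  Feb: +$1,171.47 − $1,659.00 → $3,051.06
  Mar: +$1,171.47 → $4,222.53
  Apr: +$1,171.47 → $5,394.00
  May: +$1,171.47 → $6,565.47
  Jun: +$1,171.47 − $10,079.88 → -$2,342.94
  Jul: +$1,171.47 → -$1,171.47
  Aug: +$1,171.47 → $0.00
Lowest trial balance = -$2,342.94 (Jun)
Initial deposit = cushion − low point = $2,342.94 − (-$2,342.94) = $4,685.88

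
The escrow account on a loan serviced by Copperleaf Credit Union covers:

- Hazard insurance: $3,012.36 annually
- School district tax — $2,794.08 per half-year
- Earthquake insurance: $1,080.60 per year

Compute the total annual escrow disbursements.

Hazard insurance = $3,012.36 per year
School district tax = $2,794.08 × 2 = $5,588.16 per year
Earthquake insurance = $1,080.60 per year
Annual escrow total = $9,681.12

$9,681.12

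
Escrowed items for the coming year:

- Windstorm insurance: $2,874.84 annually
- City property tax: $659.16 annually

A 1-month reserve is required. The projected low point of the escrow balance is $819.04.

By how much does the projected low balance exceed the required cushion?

Windstorm insurance = $2,874.84 annually
City property tax = $659.16 annually
Total annual escrow = $2,874.84 + $659.16 = $3,534.00
Per month = $3,534.00 ÷ 12 = $294.50
Required cushion = 1 × $294.50 = $294.50
Surplus = $819.04 − $294.50 = $524.54

$524.54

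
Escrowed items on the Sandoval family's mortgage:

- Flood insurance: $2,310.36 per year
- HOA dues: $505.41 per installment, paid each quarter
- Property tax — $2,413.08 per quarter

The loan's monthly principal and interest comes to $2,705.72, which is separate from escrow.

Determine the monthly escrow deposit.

$1,165.36

Flood insurance = $2,310.36
HOA dues = $505.41 × 4 = $2,021.64
Property tax = $2,413.08 × 4 = $9,652.32
Annual escrow total = $2,310.36 + $2,021.64 + $9,652.32 = $13,984.32
Monthly escrow = $13,984.32 / 12 = $1,165.36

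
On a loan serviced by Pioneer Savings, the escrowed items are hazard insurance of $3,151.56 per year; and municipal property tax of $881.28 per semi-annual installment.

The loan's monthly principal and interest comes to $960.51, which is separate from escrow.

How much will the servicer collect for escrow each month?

Hazard insurance — $3,151.56/yr
Municipal property tax — $881.28 × 2 = $1,762.56/yr
Yearly total = $3,151.56 + $1,762.56 = $4,914.12
Monthly = $4,914.12 / 12 = $409.51

$409.51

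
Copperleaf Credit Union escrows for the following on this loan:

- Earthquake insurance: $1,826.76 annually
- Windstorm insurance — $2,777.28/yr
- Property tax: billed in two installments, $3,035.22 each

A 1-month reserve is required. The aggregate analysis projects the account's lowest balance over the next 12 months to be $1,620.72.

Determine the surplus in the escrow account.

Earthquake insurance: $1,826.76/yr
Windstorm insurance: $2,777.28/yr
Property tax: $3,035.22 × 2 = $6,070.44/yr
Combined annual = $10,674.48
Monthly escrow = $10,674.48 / 12 = $889.54
Required cushion = 1 × $889.54 = $889.54
Surplus = $1,620.72 − $889.54 = $731.18

$731.18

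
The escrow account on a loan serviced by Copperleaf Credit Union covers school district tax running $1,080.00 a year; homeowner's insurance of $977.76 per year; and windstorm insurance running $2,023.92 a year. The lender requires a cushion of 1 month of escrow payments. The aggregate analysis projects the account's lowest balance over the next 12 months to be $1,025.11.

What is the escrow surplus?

$684.97

School district tax = $1,080.00
Homeowner's insurance = $977.76
Windstorm insurance = $2,023.92
Total per year = $4,081.68
Monthly escrow = $4,081.68 / 12 = $340.14
Required cushion = 1 × $340.14 = $340.14
Surplus = $1,025.11 − $340.14 = $684.97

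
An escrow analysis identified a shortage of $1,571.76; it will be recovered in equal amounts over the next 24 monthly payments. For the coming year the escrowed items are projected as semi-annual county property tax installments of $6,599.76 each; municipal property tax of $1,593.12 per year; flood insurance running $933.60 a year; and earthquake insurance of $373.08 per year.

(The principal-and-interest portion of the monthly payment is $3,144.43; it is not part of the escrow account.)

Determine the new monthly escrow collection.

$1,407.10

County property tax — $6,599.76 × 2 = $13,199.52 annually
Municipal property tax — $1,593.12 annually
Flood insurance — $933.60 annually
Earthquake insurance — $373.08 annually
Yearly total = $16,099.32
Base monthly escrow = $16,099.32 / 12 = $1,341.61
Shortage per month = $1,571.76 ÷ 24 = $65.49
Adjusted monthly = $1,341.61 + $65.49 = $1,407.10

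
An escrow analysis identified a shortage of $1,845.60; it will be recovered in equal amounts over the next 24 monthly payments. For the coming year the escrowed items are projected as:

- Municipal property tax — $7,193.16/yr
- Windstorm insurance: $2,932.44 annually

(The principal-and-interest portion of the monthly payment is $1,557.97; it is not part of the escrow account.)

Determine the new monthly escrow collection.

$920.70

Municipal property tax = $7,193.16 per year
Windstorm insurance = $2,932.44 per year
Yearly total = $10,125.60
Monthly = $10,125.60 / 12 = $843.80
Monthly shortage recovery: $1,845.60 / 24 = $76.90
New monthly escrow = $843.80 + $76.90 = $920.70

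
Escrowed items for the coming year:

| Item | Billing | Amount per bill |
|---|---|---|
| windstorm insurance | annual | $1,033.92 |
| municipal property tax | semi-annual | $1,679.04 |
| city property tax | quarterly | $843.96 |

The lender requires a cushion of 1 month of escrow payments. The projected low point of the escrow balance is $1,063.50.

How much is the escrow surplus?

$416.18

Windstorm insurance — $1,033.92 annually
Municipal property tax — $1,679.04 × 2 = $3,358.08 annually
City property tax — $843.96 × 4 = $3,375.84 annually
Total per year = $1,033.92 + $3,358.08 + $3,375.84 = $7,767.84
Base monthly escrow = $7,767.84 / 12 = $647.32
Required cushion = 1 × $647.32 = $647.32
Excess over cushion: $1,063.50 − $647.32 = $416.18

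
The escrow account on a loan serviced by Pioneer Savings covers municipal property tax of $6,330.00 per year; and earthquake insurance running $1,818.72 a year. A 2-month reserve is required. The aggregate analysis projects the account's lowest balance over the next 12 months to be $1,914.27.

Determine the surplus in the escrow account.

$556.15

Municipal property tax — $6,330.00 annually
Earthquake insurance — $1,818.72 annually
Yearly total = $6,330.00 + $1,818.72 = $8,148.72
Base monthly escrow = $8,148.72 ÷ 12 = $679.06
Required cushion = 2 × $679.06 = $1,358.12
Excess over cushion: $1,914.27 − $1,358.12 = $556.15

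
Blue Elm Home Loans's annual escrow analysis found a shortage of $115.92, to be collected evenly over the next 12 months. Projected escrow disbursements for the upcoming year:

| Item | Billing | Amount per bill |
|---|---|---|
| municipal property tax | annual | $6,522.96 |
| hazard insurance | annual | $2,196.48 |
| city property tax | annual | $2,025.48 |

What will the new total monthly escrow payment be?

$905.07

Municipal property tax: $6,522.96
Hazard insurance: $2,196.48
City property tax: $2,025.48
Yearly total = $6,522.96 + $2,196.48 + $2,025.48 = $10,744.92
Monthly escrow = $10,744.92 ÷ 12 = $895.41
Shortage spread = $115.92 / 12 = $9.66/mo
Adjusted monthly = $895.41 + $9.66 = $905.07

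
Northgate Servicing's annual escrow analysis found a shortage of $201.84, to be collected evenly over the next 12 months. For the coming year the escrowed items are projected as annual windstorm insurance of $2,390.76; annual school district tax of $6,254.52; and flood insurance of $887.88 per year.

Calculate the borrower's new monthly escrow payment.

Windstorm insurance: $2,390.76/yr
School district tax: $6,254.52/yr
Flood insurance: $887.88/yr
Combined annual = $2,390.76 + $6,254.52 + $887.88 = $9,533.16
Monthly = $9,533.16 / 12 = $794.43
Monthly shortage recovery: $201.84 / 12 = $16.82
Adjusted monthly = $794.43 + $16.82 = $811.25

$811.25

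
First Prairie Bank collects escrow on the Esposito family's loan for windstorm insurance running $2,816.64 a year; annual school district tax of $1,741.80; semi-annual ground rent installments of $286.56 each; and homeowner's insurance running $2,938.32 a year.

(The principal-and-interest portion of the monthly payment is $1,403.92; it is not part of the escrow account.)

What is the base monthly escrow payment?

Windstorm insurance — $2,816.64 annually
School district tax — $1,741.80 annually
Ground rent — $286.56 × 2 = $573.12 annually
Homeowner's insurance — $2,938.32 annually
Total annual escrow = $2,816.64 + $1,741.80 + $573.12 + $2,938.32 = $8,069.88
Monthly = $8,069.88 / 12 = $672.49

$672.49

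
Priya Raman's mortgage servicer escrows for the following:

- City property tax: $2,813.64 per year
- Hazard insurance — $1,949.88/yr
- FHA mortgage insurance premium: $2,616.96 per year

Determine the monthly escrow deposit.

$615.04

City property tax — $2,813.64 per year
Hazard insurance — $1,949.88 per year
FHA mortgage insurance premium — $2,616.96 per year
Total per year = $7,380.48
Monthly = $7,380.48 / 12 = $615.04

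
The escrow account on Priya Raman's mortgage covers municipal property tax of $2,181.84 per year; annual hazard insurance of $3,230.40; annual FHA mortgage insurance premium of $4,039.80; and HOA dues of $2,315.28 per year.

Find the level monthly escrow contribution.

$980.61

Municipal property tax = $2,181.84 annually
Hazard insurance = $3,230.40 annually
FHA mortgage insurance premium = $4,039.80 annually
HOA dues = $2,315.28 annually
Yearly total = $2,181.84 + $3,230.40 + $4,039.80 + $2,315.28 = $11,767.32
Base monthly escrow = $11,767.32 ÷ 12 = $980.61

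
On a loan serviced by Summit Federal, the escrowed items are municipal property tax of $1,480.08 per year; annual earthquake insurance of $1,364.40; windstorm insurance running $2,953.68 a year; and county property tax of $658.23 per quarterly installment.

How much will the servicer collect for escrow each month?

$702.59

Municipal property tax: $1,480.08/yr
Earthquake insurance: $1,364.40/yr
Windstorm insurance: $2,953.68/yr
County property tax: $658.23 × 4 = $2,632.92/yr
Total annual escrow = $1,480.08 + $1,364.40 + $2,953.68 + $2,632.92 = $8,431.08
Monthly escrow = $8,431.08 ÷ 12 = $702.59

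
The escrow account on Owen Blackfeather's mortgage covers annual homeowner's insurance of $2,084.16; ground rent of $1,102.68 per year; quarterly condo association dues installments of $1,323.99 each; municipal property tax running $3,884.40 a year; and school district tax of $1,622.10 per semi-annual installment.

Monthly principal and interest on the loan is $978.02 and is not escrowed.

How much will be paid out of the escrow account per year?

$15,611.40

Homeowner's insurance: $2,084.16/yr
Ground rent: $1,102.68/yr
Condo association dues: $1,323.99 × 4 = $5,295.96/yr
Municipal property tax: $3,884.40/yr
School district tax: $1,622.10 × 2 = $3,244.20/yr
Yearly total = $2,084.16 + $1,102.68 + $5,295.96 + $3,884.40 + $3,244.20 = $15,611.40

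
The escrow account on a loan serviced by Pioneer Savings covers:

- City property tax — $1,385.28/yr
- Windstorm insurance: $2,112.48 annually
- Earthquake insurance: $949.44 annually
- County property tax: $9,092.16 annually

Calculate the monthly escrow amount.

City property tax — $1,385.28/yr
Windstorm insurance — $2,112.48/yr
Earthquake insurance — $949.44/yr
County property tax — $9,092.16/yr
Annual escrow total = $1,385.28 + $2,112.48 + $949.44 + $9,092.16 = $13,539.36
Monthly escrow = $13,539.36 ÷ 12 = $1,128.28

$1,128.28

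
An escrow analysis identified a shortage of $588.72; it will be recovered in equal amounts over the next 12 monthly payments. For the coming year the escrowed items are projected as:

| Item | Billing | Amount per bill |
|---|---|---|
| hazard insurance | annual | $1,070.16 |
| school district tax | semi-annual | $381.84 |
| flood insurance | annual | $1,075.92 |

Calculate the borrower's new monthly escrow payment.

Hazard insurance = $1,070.16 per year
School district tax = $381.84 × 2 = $763.68 per year
Flood insurance = $1,075.92 per year
Annual escrow total = $2,909.76
Monthly escrow = $2,909.76 ÷ 12 = $242.48
Monthly shortage recovery: $588.72 ÷ 12 = $49.06
New monthly escrow = $242.48 + $49.06 = $291.54

$291.54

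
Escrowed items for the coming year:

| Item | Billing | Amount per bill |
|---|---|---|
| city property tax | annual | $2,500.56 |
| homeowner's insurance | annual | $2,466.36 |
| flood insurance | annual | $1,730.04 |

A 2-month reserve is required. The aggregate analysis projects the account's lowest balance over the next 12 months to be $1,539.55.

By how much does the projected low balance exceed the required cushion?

City property tax — $2,500.56 per year
Homeowner's insurance — $2,466.36 per year
Flood insurance — $1,730.04 per year
Yearly total = $6,696.96
Monthly = $6,696.96 ÷ 12 = $558.08
Cushion = 2 × $558.08 = $1,116.16
Excess over cushion: $1,539.55 − $1,116.16 = $423.39

$423.39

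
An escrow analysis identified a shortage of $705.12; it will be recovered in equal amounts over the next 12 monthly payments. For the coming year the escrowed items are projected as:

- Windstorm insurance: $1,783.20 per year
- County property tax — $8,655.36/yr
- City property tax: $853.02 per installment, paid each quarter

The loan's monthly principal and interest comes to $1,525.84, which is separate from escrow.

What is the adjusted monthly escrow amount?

$1,212.98

Windstorm insurance = $1,783.20
County property tax = $8,655.36
City property tax = $853.02 × 4 = $3,412.08
Total annual escrow = $13,850.64
Monthly = $13,850.64 / 12 = $1,154.22
Monthly shortage recovery: $705.12 / 12 = $58.76
New monthly escrow = $1,154.22 + $58.76 = $1,212.98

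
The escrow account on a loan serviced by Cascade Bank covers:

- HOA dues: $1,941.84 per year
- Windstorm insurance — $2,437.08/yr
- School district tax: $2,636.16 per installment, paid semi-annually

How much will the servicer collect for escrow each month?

$804.27

HOA dues: $1,941.84 per year
Windstorm insurance: $2,437.08 per year
School district tax: $2,636.16 × 2 = $5,272.32 per year
Total per year = $1,941.84 + $2,437.08 + $5,272.32 = $9,651.24
Monthly escrow = $9,651.24 ÷ 12 = $804.27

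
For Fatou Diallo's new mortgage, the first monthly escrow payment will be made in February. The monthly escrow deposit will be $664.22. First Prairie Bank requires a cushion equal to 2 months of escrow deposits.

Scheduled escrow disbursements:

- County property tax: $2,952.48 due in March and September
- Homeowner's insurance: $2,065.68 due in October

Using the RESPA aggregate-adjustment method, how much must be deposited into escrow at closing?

$3,321.10

Cushion = 2 × $664.22 = $1,328.44
Trial balance (start $0, +$664.22 each month, − disbursements):
  Feb: +$664.22 → $664.22
  Mar: +$664.22 − $2,952.48 → -$1,624.04
  Apr: +$664.22 → -$959.82
  May: +$664.22 → -$295.60
  Jun: +$664.22 → $368.62
  Jul: +$664.22 → $1,032.84
  Aug: +$664.22 → $1,697.06
  Sep: +$664.22 − $2,952.48 → -$591.20
  Oct: +$664.22 − $2,065.68 → -$1,992.66
  Nov: +$664.22 → -$1,328.44
  Dec: +$664.22 → -$664.22
  Jan: +$664.22 → $0.00
Lowest trial balance = -$1,992.66 (Oct)
Initial deposit = cushion − low point = $1,328.44 − (-$1,992.66) = $3,321.10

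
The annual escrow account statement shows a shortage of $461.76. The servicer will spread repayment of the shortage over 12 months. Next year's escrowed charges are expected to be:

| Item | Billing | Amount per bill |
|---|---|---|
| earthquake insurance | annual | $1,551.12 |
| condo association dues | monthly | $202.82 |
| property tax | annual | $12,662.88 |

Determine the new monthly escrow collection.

$1,425.80

Earthquake insurance — $1,551.12
Condo association dues — $202.82 × 12 = $2,433.84
Property tax — $12,662.88
Combined annual = $16,647.84
Per month = $16,647.84 / 12 = $1,387.32
Monthly shortage recovery: $461.76 / 12 = $38.48
New monthly escrow = $1,387.32 + $38.48 = $1,425.80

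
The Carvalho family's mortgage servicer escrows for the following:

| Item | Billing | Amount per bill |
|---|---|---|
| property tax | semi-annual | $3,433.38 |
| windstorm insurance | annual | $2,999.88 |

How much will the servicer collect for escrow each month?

$822.22

Property tax — $3,433.38 × 2 = $6,866.76 annually
Windstorm insurance — $2,999.88 annually
Total annual escrow = $6,866.76 + $2,999.88 = $9,866.64
Per month = $9,866.64 / 12 = $822.22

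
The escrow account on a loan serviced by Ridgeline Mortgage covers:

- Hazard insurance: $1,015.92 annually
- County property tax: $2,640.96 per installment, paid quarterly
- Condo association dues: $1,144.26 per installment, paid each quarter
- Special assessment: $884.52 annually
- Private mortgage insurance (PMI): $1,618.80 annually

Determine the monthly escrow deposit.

$1,555.01

Hazard insurance: $1,015.92 annually
County property tax: $2,640.96 × 4 = $10,563.84 annually
Condo association dues: $1,144.26 × 4 = $4,577.04 annually
Special assessment: $884.52 annually
Private mortgage insurance (PMI): $1,618.80 annually
Combined annual = $18,660.12
Monthly escrow = $18,660.12 ÷ 12 = $1,555.01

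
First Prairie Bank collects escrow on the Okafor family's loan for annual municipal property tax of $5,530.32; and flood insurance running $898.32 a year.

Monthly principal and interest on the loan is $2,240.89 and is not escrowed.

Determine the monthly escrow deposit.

Municipal property tax — $5,530.32 annually
Flood insurance — $898.32 annually
Yearly total = $5,530.32 + $898.32 = $6,428.64
Monthly = $6,428.64 / 12 = $535.72

$535.72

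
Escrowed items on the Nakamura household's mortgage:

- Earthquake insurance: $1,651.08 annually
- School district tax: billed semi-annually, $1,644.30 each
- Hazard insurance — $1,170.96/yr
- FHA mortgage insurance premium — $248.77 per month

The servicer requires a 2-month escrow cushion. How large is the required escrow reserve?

Earthquake insurance — $1,651.08/yr
School district tax — $1,644.30 × 2 = $3,288.60/yr
Hazard insurance — $1,170.96/yr
FHA mortgage insurance premium — $248.77 × 12 = $2,985.24/yr
Combined annual = $1,651.08 + $3,288.60 + $1,170.96 + $2,985.24 = $9,095.88
Monthly escrow = $9,095.88 ÷ 12 = $757.99
Cushion = 2 × $757.99 = $1,515.98

$1,515.98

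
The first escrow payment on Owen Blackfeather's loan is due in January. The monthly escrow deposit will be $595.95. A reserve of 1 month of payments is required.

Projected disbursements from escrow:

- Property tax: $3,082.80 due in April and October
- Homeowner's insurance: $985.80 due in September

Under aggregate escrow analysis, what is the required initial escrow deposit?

Cushion = 1 × $595.95 = $595.95
Trial balance (start $0, +$595.95 each month, − disbursements):
  Jan: +$595.95 → $595.95
  Feb: +$595.95 → $1,191.90
  Mar: +$595.95 → $1,787.85
  Apr: +$595.95 − $3,082.80 → -$699.00
  May: +$595.95 → -$103.05
  Jun: +$595.95 → $492.90
  Jul: +$595.95 → $1,088.85
  Aug: +$595.95 → $1,684.80
  Sep: +$595.95 − $985.80 → $1,294.95
  Oct: +$595.95 − $3,082.80 → -$1,191.90
  Nov: +$595.95 → -$595.95
  Dec: +$595.95 → $0.00
Lowest trial balance = -$1,191.90 (Oct)
Initial deposit = cushion − low point = $595.95 − (-$1,191.90) = $1,787.85

$1,787.85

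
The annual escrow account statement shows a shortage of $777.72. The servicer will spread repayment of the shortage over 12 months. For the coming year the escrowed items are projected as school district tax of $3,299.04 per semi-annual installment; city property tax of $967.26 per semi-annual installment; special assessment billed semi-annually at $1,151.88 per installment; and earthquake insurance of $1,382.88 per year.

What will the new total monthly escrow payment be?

School district tax: $3,299.04 × 2 = $6,598.08
City property tax: $967.26 × 2 = $1,934.52
Special assessment: $1,151.88 × 2 = $2,303.76
Earthquake insurance: $1,382.88
Total annual escrow = $6,598.08 + $1,934.52 + $2,303.76 + $1,382.88 = $12,219.24
Base monthly escrow = $12,219.24 ÷ 12 = $1,018.27
Shortage per month = $777.72 ÷ 12 = $64.81
New monthly escrow = $1,018.27 + $64.81 = $1,083.08

$1,083.08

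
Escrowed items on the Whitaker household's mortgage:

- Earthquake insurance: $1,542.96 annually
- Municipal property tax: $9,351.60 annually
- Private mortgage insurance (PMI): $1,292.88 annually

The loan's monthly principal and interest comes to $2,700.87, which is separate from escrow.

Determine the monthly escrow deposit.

Earthquake insurance: $1,542.96 annually
Municipal property tax: $9,351.60 annually
Private mortgage insurance (PMI): $1,292.88 annually
Annual escrow total = $12,187.44
Monthly escrow = $12,187.44 ÷ 12 = $1,015.62

$1,015.62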